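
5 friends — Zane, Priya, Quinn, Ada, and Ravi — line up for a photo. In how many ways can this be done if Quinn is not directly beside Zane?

Of the 5! = 120 arrangements, those with Quinn and Zane adjacent number 2 × 4! = 48 (treat the pair as a block with 2 internal orders).
So 120 − 48 = 72 arrangements keep them apart.

72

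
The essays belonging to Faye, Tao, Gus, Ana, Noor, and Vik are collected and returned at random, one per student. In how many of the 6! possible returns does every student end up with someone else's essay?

Let Aᵢ be the assignments in which student i gets their own essay. We want the size of the complement of A₁∪…∪A_6.
By inclusion–exclusion this is Σ_{j=0}^{6} (−1)^j C(6,j)·(6−j)!.
Computing: 720 − 720 + 360 − 120 + 30 − 6 + 1 = 265.

265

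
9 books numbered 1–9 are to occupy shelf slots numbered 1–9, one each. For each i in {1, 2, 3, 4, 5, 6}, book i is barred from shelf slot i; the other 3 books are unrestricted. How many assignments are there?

Let Aᵢ (for 1 ≤ i ≤ 6) be the placements that put book i in its forbidden shelf slot. Any j of these fix j positions, leaving (9−j)! ways to fill the rest, and there are C(6,j) ways to pick which j.
By inclusion–exclusion, the number of valid placements is Σ_{j=0}^{6} (−1)^j C(6,j)·(9−j)!.
Computing: 362880 − 241920 + 75600 − 14400 + 1800 − 144 + 6 = 183822.

183822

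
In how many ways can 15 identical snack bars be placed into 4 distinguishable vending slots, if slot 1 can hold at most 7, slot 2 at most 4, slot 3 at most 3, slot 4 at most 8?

Ignoring the caps, the number of non-negative solutions to x_1+…+x_4 = 15 is C(18,3) = 816.
Subtract solutions that violate a single cap (substitute x_i' = x_i − (cap_i+1)): x_1 ≥ 8 gives C(10,3) = 120; x_2 ≥ 5 gives C(13,3) = 286; x_3 ≥ 4 gives C(14,3) = 364; x_4 ≥ 9 gives C(9,3) = 84. Together 854.
Add back pairs where two caps are both exceeded: 10 + 20 + 0 + 84 + 4 + 10 = 128.
By inclusion–exclusion the count is 816 − 854 + 128 = 90.

90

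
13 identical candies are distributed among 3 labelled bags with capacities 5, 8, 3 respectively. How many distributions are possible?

By stars and bars, unrestricted non-negative solutions to x_1+…+x_3 = 13 number C(13+2,2) = 105.
Subtract solutions that violate a single cap (substitute x_i' = x_i − (cap_i+1)): x_1 ≥ 6 gives C(9,2) = 36; x_2 ≥ 9 gives C(6,2) = 15; x_3 ≥ 4 gives C(11,2) = 55. Together 106.
Add back pairs where two caps are both exceeded: 0 + 10 + 1 = 11.
By inclusion–exclusion the count is 105 − 106 + 11 = 10.

10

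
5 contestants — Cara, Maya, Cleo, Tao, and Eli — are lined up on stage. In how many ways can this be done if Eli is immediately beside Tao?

48

Place the 3 others and the Eli-Tao pair as 4 objects in a line; the pair has 2 internal arrangements.
So the count is 2·(4)! = 48.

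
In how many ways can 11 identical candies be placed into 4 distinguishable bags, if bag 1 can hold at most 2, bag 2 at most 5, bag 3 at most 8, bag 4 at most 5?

Without the upper bounds there are C(14,3) = 364 ways to split 11 among 4 bags.
Subtract solutions that violate a single cap (substitute x_i' = x_i − (cap_i+1)): x_1 ≥ 3 gives C(11,3) = 165; x_2 ≥ 6 gives C(8,3) = 56; x_3 ≥ 9 gives C(5,3) = 10; x_4 ≥ 6 gives C(8,3) = 56. Together 287.
Add back pairs where two caps are both exceeded: 10 + 0 + 10 + 0 + 0 + 0 = 20.
By inclusion–exclusion the count is 364 − 287 + 20 = 97.

97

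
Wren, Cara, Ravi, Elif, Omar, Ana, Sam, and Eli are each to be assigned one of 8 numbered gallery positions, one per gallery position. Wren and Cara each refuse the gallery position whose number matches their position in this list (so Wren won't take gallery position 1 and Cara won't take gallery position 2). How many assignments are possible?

Let Aᵢ (for i ∈ {1, 2}) be the placements that put person i in their forbidden gallery position. Any j of these fix j positions, leaving (8−j)! ways to fill the rest, and there are C(2,j) ways to pick which j.
By inclusion–exclusion, the number of valid placements is Σ_{j=0}^{2} (−1)^j C(2,j)·(8−j)!.
Computing: 40320 − 10080 + 720 = 30960.

30960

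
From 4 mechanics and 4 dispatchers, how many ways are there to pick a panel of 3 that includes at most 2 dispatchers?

52

Split by how many dispatchers are chosen (0 through 2).
Sum: C(4,0)·C(4,3) + C(4,1)·C(4,2) + C(4,2)·C(4,1) = 4 + 24 + 24 = 52.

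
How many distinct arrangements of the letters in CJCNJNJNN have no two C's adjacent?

980

Total arrangements of CJCNJNJNN: 9!/(4!·3!·2!) = 1260.
Arrangements with the C's together: treat CC as one letter, giving (8)!/(4!·3!) = 280.
Hence 1260 − 280 = 980.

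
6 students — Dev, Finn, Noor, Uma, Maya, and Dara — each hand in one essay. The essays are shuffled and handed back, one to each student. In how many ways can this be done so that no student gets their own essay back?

Let Aᵢ be the assignments in which student i gets their own essay. We want the size of the complement of A₁∪…∪A_6.
By inclusion–exclusion this is Σ_{j=0}^{6} (−1)^j C(6,j)·(6−j)!.
Computing: 720 − 720 + 360 − 120 + 30 − 6 + 1 = 265.

265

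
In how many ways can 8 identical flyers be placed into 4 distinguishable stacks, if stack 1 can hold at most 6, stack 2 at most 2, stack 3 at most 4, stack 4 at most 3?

Without the upper bounds there are C(11,3) = 165 ways to split 8 among 4 stacks.
Subtract solutions that violate a single cap (substitute x_i' = x_i − (cap_i+1)): x_1 ≥ 7 gives C(4,3) = 4; x_2 ≥ 3 gives C(8,3) = 56; x_3 ≥ 5 gives C(6,3) = 20; x_4 ≥ 4 gives C(7,3) = 35. Together 115.
Add back pairs where two caps are both exceeded: 0 + 0 + 0 + 1 + 4 + 0 = 5.
By inclusion–exclusion the count is 165 − 115 + 5 = 55.

55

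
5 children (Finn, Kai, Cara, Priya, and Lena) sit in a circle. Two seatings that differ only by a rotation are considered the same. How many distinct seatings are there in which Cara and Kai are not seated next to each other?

12

Without the restriction there are (4)! = 24 seatings.
Seatings with Cara beside Kai: treat them as a block with 2 internal orders, giving 2 × (3)! = 12.
Subtracting, 24 − 12 = 12.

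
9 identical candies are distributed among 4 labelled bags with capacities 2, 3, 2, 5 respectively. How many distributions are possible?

Ignoring the caps, the number of non-negative solutions to x_1+…+x_4 = 9 is C(12,3) = 220.
Subtract solutions that violate a single cap (substitute x_i' = x_i − (cap_i+1)): x_1 ≥ 3 gives C(9,3) = 84; x_2 ≥ 4 gives C(8,3) = 56; x_3 ≥ 3 gives C(9,3) = 84; x_4 ≥ 6 gives C(6,3) = 20. Together 244.
Add back pairs where two caps are both exceeded: 10 + 20 + 1 + 10 + 0 + 1 = 42.
By inclusion–exclusion the count is 220 − 244 + 42 = 18.

18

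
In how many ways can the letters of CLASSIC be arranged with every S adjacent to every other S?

Treat the 2 copies of S as a single block. The multiset to arrange is then {SS, A, C, C, I, L}, 6 items in all.
That gives (6)!/(2!) = 360 arrangements.

360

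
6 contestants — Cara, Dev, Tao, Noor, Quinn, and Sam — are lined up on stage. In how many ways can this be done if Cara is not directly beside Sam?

Of the 6! = 720 arrangements, those with Cara and Sam adjacent number 2 × 5! = 240 (treat the pair as a block with 2 internal orders).
So 720 − 240 = 480 arrangements keep them apart.

480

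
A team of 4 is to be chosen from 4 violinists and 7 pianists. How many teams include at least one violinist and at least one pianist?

294

With no constraint there are C(11,4) = 330 possible selections.
Subtract selections that omit an entire group: no violinists → C(7,4) = 35; no pianists → C(4,4) = 1.
Both groups omitted at once is impossible, so 330 − 36 = 294.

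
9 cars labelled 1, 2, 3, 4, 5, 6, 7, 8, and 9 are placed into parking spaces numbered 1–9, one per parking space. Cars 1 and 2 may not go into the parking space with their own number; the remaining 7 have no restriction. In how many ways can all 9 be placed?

287280

Let Aᵢ (for i ∈ {1, 2}) be the placements that put car i in its forbidden parking space. Any j of these fix j positions, leaving (9−j)! ways to fill the rest, and there are C(2,j) ways to pick which j.
By inclusion–exclusion, the number of valid placements is Σ_{j=0}^{2} (−1)^j C(2,j)·(9−j)!.
Computing: 362880 − 80640 + 5040 = 287280.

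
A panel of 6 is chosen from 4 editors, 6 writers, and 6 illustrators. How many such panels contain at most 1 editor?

4092

Split by how many editors are chosen (0 through 1).
Sum: C(4,0)·C(12,6) + C(4,1)·C(12,5) = 924 + 3168 = 4092.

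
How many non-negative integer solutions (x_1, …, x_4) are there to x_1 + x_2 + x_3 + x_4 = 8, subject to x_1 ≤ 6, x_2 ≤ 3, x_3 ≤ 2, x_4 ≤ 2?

32

By stars and bars, unrestricted non-negative solutions to x_1+…+x_4 = 8 number C(8+3,3) = 165.
Subtract solutions that violate a single cap (substitute x_i' = x_i − (cap_i+1)): x_1 ≥ 7 gives C(4,3) = 4; x_2 ≥ 4 gives C(7,3) = 35; x_3 ≥ 3 gives C(8,3) = 56; x_4 ≥ 3 gives C(8,3) = 56. Together 151.
Add back pairs where two caps are both exceeded: 0 + 0 + 0 + 4 + 4 + 10 = 18.
By inclusion–exclusion the count is 165 − 151 + 18 = 32.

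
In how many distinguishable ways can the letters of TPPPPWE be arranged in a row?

210

The 7 letters of TPPPPWE have repeats: P appearing 4 times.
So there are 7! / (4!) = 210 distinguishable arrangements.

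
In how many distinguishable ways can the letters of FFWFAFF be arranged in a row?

Letter multiplicities in FFWFAFF: A×1, F×5, W×1.
So there are 7! / (5!) = 42 distinguishable arrangements.

42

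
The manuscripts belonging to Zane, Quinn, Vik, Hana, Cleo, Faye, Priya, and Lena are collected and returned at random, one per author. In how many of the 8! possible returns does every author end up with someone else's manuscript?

14833

Let Aᵢ be the assignments in which author i gets their own manuscript. We want the size of the complement of A₁∪…∪A_8.
By inclusion–exclusion this is Σ_{j=0}^{8} (−1)^j C(8,j)·(8−j)!.
Computing: 40320 − 40320 + 20160 − 6720 + 1680 − 336 + 56 − 8 + 1 = 14833.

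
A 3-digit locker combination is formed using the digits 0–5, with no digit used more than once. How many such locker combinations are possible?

120

This is a permutation of 3 out of 6: P(6,3) = 6!/3!.
That product is 6 × 5 × 4 = 120.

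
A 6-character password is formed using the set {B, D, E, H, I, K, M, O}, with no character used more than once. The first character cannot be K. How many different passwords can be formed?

The first character has 8−1 = 7 choices (anything except K).
The remaining 5 characters are filled from the other 7 symbols without repetition: 7 × 6 × 5 × 4 × 3 = 2520.
Total: 7 × 2520 = 17640.

17640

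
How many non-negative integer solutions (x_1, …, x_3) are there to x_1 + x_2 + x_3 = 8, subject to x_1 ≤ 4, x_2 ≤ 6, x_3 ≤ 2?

Ignoring the caps, the number of non-negative solutions to x_1+…+x_3 = 8 is C(10,2) = 45.
Subtract solutions that violate a single cap (substitute x_i' = x_i − (cap_i+1)): x_1 ≥ 5 gives C(5,2) = 10; x_2 ≥ 7 gives C(3,2) = 3; x_3 ≥ 3 gives C(7,2) = 21. Together 34.
Add back pairs where two caps are both exceeded: 0 + 1 + 0 = 1.
By inclusion–exclusion the count is 45 − 34 + 1 = 12.

12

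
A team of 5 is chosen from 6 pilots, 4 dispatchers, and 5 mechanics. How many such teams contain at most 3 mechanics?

Split by how many mechanics are chosen (0 through 3).
Sum: C(5,0)·C(10,5) + C(5,1)·C(10,4) + C(5,2)·C(10,3) + C(5,3)·C(10,2) = 252 + 1050 + 1200 + 450 = 2952.

2952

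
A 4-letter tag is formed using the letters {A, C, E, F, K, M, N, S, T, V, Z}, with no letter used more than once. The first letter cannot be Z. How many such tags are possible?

The first letter has 11−1 = 10 choices (anything except Z).
The remaining 3 letters are filled from the other 10 symbols without repetition: 10 × 9 × 8 = 720.
Total: 10 × 720 = 7200.

7200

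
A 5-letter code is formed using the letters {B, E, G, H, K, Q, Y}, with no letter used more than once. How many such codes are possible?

2520

With no repetition, fill the 5 letters in order: 7 choices, then 6, down to 3.
That product is 7 × 6 × 5 × 4 × 3 = 2520.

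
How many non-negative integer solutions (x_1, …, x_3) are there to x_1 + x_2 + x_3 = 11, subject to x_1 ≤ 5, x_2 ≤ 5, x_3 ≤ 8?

Without the upper bounds there are C(13,2) = 78 ways to split 11 among 3 variables.
Subtract solutions that violate a single cap (substitute x_i' = x_i − (cap_i+1)): x_1 ≥ 6 gives C(7,2) = 21; x_2 ≥ 6 gives C(7,2) = 21; x_3 ≥ 9 gives C(4,2) = 6. Together 48.
No two caps can be exceeded simultaneously, so the pair terms are all 0.
By inclusion–exclusion the count is 78 − 48 + 0 = 30.

30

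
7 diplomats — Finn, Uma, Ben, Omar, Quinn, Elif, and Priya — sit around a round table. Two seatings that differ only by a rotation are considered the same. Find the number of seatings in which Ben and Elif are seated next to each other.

Glue Ben and Elif into a block (2 internal orders). Seating 6 units around a circle gives (5)! arrangements.
So 2 × (5)! = 2 × 120 = 240.

240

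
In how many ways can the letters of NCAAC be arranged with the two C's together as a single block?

12

Treat the 2 copies of C as a single block. The multiset to arrange is then {CC, A, A, N}, 4 items in all.
That gives (4)!/(2!) = 12 arrangements.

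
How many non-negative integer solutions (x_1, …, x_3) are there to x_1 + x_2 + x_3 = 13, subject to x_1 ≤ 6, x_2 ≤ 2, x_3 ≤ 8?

Ignoring the caps, the number of non-negative solutions to x_1+…+x_3 = 13 is C(15,2) = 105.
Subtract solutions that violate a single cap (substitute x_i' = x_i − (cap_i+1)): x_1 ≥ 7 gives C(8,2) = 28; x_2 ≥ 3 gives C(12,2) = 66; x_3 ≥ 9 gives C(6,2) = 15. Together 109.
Add back pairs where two caps are both exceeded: 10 + 0 + 3 = 13.
By inclusion–exclusion the count is 105 − 109 + 13 = 9.

9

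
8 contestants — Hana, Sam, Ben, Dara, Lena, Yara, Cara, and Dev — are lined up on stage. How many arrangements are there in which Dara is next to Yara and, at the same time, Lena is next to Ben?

Treat {Dara,Yara} as one block (2 orders) and {Lena,Ben} as another (2 orders).
That leaves 6 units to arrange: 2 × 2 × 6! = 4 × 720 = 2880.

2880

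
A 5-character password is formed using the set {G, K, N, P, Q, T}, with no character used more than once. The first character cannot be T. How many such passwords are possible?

The first character has 6−1 = 5 choices (anything except T).
The remaining 4 characters are filled from the other 5 symbols without repetition: 5 × 4 × 3 × 2 = 120.
Total: 5 × 120 = 600.

600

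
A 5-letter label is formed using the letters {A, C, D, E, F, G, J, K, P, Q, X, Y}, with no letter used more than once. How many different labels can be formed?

Choose and order 5 of the 12 symbols: the first letter has 12 options, the next 11, and so on down to 8.
12 × 11 × 10 × 9 × 8 = 95040.

95040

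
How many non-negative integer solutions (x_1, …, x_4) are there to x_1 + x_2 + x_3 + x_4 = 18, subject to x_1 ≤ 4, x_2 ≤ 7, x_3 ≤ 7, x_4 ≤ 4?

35

Ignoring the caps, the number of non-negative solutions to x_1+…+x_4 = 18 is C(21,3) = 1330.
Subtract solutions that violate a single cap (substitute x_i' = x_i − (cap_i+1)): x_1 ≥ 5 gives C(16,3) = 560; x_2 ≥ 8 gives C(13,3) = 286; x_3 ≥ 8 gives C(13,3) = 286; x_4 ≥ 5 gives C(16,3) = 560. Together 1692.
Add back pairs where two caps are both exceeded: 56 + 56 + 165 + 10 + 56 + 56 = 399.
Subtract triples: 0 + 1 + 1 + 0 = 2.
By inclusion–exclusion the count is 1330 − 1692 + 399 − 2 = 35.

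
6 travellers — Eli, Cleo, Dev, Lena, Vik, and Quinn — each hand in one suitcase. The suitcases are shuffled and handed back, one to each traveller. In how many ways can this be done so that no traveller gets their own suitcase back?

265

Let Aᵢ be the assignments in which traveller i gets their own suitcase. We want the size of the complement of A₁∪…∪A_6.
By inclusion–exclusion this is Σ_{j=0}^{6} (−1)^j C(6,j)·(6−j)!.
Computing: 720 − 720 + 360 − 120 + 30 − 6 + 1 = 265.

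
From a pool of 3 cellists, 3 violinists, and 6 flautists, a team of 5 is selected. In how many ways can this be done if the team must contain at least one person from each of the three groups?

540

Total 5-person selections from all 12: C(12,5) = 792.
Selections missing a whole group: no cellists → C(9,5) = 126; no violinists → C(9,5) = 126; no flautists → C(6,5) = 6.
Add back selections omitting two groups (i.e. drawn from a single group): C(3,5) + C(3,5) + C(6,5) = 6.
By inclusion–exclusion: 792 − 258 + 6 = 540.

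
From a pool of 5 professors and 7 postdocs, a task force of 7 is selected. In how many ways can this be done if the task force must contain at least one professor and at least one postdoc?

With no constraint there are C(12,7) = 792 possible selections.
Selections missing a whole group: no professors → C(7,7) = 1; no postdocs → C(5,7) = 0.
Both groups omitted at once is impossible, so 792 − 1 = 791.

791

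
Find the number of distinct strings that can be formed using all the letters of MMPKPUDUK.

22680

Letter multiplicities in MMPKPUDUK: D×1, K×2, M×2, P×2, U×2.
Dividing 9! = 362880 by 2!·2!·2!·2! = 16 for the repeated letters gives 22680.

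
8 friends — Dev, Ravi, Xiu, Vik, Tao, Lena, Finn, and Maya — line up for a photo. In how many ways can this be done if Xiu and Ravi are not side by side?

Of the 8! = 40320 arrangements, those with Xiu and Ravi adjacent number 2 × 7! = 10080 (treat the pair as a block with 2 internal orders).
Complementary counting: 40320 − 10080 = 30240.

30240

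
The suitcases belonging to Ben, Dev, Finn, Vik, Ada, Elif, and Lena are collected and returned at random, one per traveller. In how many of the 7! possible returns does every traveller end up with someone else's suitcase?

Count assignments avoiding every fixed point. For any j of the 7 travellers fixed to their own suitcase, the other 7−j can be arranged in (7−j)! ways.
By inclusion–exclusion this is Σ_{j=0}^{7} (−1)^j C(7,j)·(7−j)!.
Computing: 5040 − 5040 + 2520 − 840 + 210 − 42 + 7 − 1 = 1854.

1854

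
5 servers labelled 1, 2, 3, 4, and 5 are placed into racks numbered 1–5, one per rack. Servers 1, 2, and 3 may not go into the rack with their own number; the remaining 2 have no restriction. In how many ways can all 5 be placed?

Let Aᵢ (for i ∈ {1, 2, 3}) be the placements that put server i in its forbidden rack. Any j of these fix j positions, leaving (5−j)! ways to fill the rest, and there are C(3,j) ways to pick which j.
By inclusion–exclusion, the number of valid placements is Σ_{j=0}^{3} (−1)^j C(3,j)·(5−j)!.
Computing: 120 − 72 + 18 − 2 = 64.

64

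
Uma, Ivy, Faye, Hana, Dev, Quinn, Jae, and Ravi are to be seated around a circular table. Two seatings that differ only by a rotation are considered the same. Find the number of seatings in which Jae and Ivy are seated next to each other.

1440

Glue Jae and Ivy into a block (2 internal orders). Seating 7 units around a circle gives (6)! arrangements.
So 2 × (6)! = 2 × 720 = 1440.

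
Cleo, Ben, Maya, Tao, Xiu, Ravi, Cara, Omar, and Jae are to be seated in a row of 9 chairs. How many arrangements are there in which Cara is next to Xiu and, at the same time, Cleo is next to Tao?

Treat {Cara,Xiu} as one block (2 orders) and {Cleo,Tao} as another (2 orders).
That leaves 7 units to arrange: 2 × 2 × 7! = 4 × 5040 = 20160.

20160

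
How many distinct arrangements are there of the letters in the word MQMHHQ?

90

Letter multiplicities in MQMHHQ: H×2, M×2, Q×2.
So there are 6! / (2!·2!·2!) = 90 distinguishable arrangements.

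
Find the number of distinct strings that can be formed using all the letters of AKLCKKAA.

AKLCKKAA has 8 letters with A appearing 3 times and K appearing 3 times.
So there are 8! / (3!·3!) = 1120 distinguishable arrangements.

1120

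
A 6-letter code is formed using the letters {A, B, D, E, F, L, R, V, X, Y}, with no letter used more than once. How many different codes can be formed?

151200

With no repetition, fill the 6 letters in order: 10 choices, then 9, down to 5.
10 × 9 × 8 × 7 × 6 × 5 = 151200.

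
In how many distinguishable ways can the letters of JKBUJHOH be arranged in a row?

10080

JKBUJHOH has 8 letters with H appearing twice and J appearing twice.
So there are 8! / (2!·2!) = 10080 distinguishable arrangements.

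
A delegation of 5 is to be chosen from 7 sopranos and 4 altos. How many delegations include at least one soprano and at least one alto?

Total 5-person selections from all 11: C(11,5) = 462.
Selections missing a whole group: no sopranos → C(4,5) = 0; no altos → C(7,5) = 21.
Both groups omitted at once is impossible, so 462 − 21 = 441.

441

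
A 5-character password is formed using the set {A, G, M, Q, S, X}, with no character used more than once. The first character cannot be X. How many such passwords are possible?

600

The first character has 6−1 = 5 choices (anything except X).
The remaining 4 characters are filled from the other 5 symbols without repetition: 5 × 4 × 3 × 2 = 120.
Total: 5 × 120 = 600.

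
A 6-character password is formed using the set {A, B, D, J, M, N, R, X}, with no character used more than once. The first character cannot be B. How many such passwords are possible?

The first character has 8−1 = 7 choices (anything except B).
The remaining 5 characters are filled from the other 7 symbols without repetition: 7 × 6 × 5 × 4 × 3 = 2520.
Total: 7 × 2520 = 17640.

17640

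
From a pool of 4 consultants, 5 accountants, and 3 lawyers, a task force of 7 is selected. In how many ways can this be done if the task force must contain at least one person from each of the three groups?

Total 7-person selections from all 12: C(12,7) = 792.
Selections missing a whole group: no consultants → C(8,7) = 8; no accountants → C(7,7) = 1; no lawyers → C(9,7) = 36.
Add back selections omitting two groups (i.e. drawn from a single group): C(4,7) + C(5,7) + C(3,7) = 0.
By inclusion–exclusion: 792 − 45 + 0 = 747.

747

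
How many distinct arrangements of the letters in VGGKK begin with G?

With the first slot taken by G, it remains to arrange the other 4 letters (VGKK).
Those 4 letters have K appearing twice, giving (4)!/(2!) = 12.

12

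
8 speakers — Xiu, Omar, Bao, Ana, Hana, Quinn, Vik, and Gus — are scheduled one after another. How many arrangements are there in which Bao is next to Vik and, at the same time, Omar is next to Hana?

Treat {Bao,Vik} as one block (2 orders) and {Omar,Hana} as another (2 orders).
That leaves 6 units to arrange: 2 × 2 × 6! = 4 × 720 = 2880.

2880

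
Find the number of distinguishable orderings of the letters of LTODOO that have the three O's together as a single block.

24

Treat the 3 copies of O as a single block. The multiset to arrange is then {OOO, D, L, T}, 4 items in all.
All 4 items are distinct, so there are (4)! = 24 arrangements.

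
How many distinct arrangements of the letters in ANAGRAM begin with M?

With the first slot taken by M, it remains to arrange the other 6 letters (ANAGRA).
Those 6 letters have A appearing 3 times, giving (6)!/(3!) = 120.

120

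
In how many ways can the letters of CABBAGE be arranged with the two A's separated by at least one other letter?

Total arrangements of CABBAGE: 7!/(2!·2!) = 1260.
Arrangements with the A's together: treat AA as one letter, giving (6)!/(2!) = 360.
Subtracting, 1260 − 360 = 900 arrangements keep the A's apart.

900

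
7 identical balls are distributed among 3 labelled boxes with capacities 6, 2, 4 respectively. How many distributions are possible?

By stars and bars, unrestricted non-negative solutions to x_1+…+x_3 = 7 number C(7+2,2) = 36.
Subtract solutions that violate a single cap (substitute x_i' = x_i − (cap_i+1)): x_1 ≥ 7 gives C(2,2) = 1; x_2 ≥ 3 gives C(6,2) = 15; x_3 ≥ 5 gives C(4,2) = 6. Together 22.
No two caps can be exceeded simultaneously, so the pair terms are all 0.
By inclusion–exclusion the count is 36 − 22 + 0 = 14.

14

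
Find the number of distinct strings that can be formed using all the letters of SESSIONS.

The 8 letters of SESSIONS have repeats: S appearing 4 times.
The number of distinct arrangements is 8!/(4!) = 40320/24 = 1680.

1680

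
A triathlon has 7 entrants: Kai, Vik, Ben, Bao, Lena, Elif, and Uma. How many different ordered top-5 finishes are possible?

2520

There are 7 choices for 1st place, 6 for 2nd, and so on down to 3 for position 5.
That gives 7 × 6 × 5 × 4 × 3 = 2520.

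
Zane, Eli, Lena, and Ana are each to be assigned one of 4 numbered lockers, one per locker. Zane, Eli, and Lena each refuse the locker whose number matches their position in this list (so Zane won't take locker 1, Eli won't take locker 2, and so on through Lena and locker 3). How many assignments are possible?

11

Let Aᵢ (for i ∈ {1, 2, 3}) be the placements that put person i in their forbidden locker. Any j of these fix j positions, leaving (4−j)! ways to fill the rest, and there are C(3,j) ways to pick which j.
By inclusion–exclusion, the number of valid placements is Σ_{j=0}^{3} (−1)^j C(3,j)·(4−j)!.
Computing: 24 − 18 + 6 − 1 = 11.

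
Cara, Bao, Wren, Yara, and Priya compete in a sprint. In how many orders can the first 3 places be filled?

60

This is an ordered selection of 3 from 5: P(5,3).
That gives 5 × 4 × 3 = 60.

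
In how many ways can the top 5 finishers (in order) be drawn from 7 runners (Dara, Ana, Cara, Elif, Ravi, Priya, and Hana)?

2520

This is an ordered selection of 5 from 7: P(7,5).
That gives 7 × 6 × 5 × 4 × 3 = 2520.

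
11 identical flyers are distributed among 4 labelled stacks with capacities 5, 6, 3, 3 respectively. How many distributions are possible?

Without the upper bounds there are C(14,3) = 364 ways to split 11 among 4 stacks.
Subtract solutions that violate a single cap (substitute x_i' = x_i − (cap_i+1)): x_1 ≥ 6 gives C(8,3) = 56; x_2 ≥ 7 gives C(7,3) = 35; x_3 ≥ 4 gives C(10,3) = 120; x_4 ≥ 4 gives C(10,3) = 120. Together 331.
Add back pairs where two caps are both exceeded: 0 + 4 + 4 + 1 + 1 + 20 = 30.
By inclusion–exclusion the count is 364 − 331 + 30 = 63.

63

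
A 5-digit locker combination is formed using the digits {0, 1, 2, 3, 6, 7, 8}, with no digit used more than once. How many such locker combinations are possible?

Choose and order 5 of the 7 symbols: the first digit has 7 options, the next 6, and so on down to 3.
7 × 6 × 5 × 4 × 3 = 2520.

2520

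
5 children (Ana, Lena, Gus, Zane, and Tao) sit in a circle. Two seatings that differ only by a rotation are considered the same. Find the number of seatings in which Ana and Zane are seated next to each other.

Treat {Ana, Zane} as one unit (2 internal orders) and seat the resulting 4 units around the table: (3)! circular arrangements.
So 2 × (3)! = 2 × 6 = 12.

12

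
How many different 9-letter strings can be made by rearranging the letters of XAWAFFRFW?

XAWAFFRFW has 9 letters with A appearing twice, F appearing 3 times, and W appearing twice.
The number of distinct arrangements is 9!/(3!·2!·2!) = 362880/24 = 15120.

15120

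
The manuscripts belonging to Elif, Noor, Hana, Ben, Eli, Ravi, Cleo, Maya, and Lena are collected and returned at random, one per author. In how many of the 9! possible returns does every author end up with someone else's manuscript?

This is the derangement count D_9: permutations of 9 items with no fixed point.
By inclusion–exclusion this is Σ_{j=0}^{9} (−1)^j C(9,j)·(9−j)!.
Computing: 362880 − 362880 + 181440 − 60480 + 15120 − 3024 + 504 − 72 + 9 − 1 = 133496.

133496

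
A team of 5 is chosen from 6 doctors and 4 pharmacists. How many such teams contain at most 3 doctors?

186

Split by how many doctors are chosen (0 through 3).
Sum: C(6,0)·C(4,5) + C(6,1)·C(4,4) + C(6,2)·C(4,3) + C(6,3)·C(4,2) = 0 + 6 + 60 + 120 = 186.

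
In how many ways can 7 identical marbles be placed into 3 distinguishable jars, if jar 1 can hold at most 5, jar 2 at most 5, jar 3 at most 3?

Without the upper bounds there are C(9,2) = 36 ways to split 7 among 3 jars.
Subtract solutions that violate a single cap (substitute x_i' = x_i − (cap_i+1)): x_1 ≥ 6 gives C(3,2) = 3; x_2 ≥ 6 gives C(3,2) = 3; x_3 ≥ 4 gives C(5,2) = 10. Together 16.
No two caps can be exceeded simultaneously, so the pair terms are all 0.
By inclusion–exclusion the count is 36 − 16 + 0 = 20.

20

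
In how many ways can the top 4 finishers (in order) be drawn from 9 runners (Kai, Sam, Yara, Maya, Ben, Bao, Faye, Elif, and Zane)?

3024

This is an ordered selection of 4 from 9: P(9,4).
That gives 9 × 8 × 7 × 6 = 3024.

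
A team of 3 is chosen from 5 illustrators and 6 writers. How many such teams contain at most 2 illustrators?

Split by how many illustrators are chosen (0 through 2).
Sum: C(5,0)·C(6,3) + C(5,1)·C(6,2) + C(5,2)·C(6,1) = 20 + 75 + 60 = 155.

155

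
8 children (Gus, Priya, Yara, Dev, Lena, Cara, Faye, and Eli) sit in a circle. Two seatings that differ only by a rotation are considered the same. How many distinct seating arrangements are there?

5040

Around a circle, 8 distinct people have 8!/8 = (7)! = 5040 rotationally distinct seatings.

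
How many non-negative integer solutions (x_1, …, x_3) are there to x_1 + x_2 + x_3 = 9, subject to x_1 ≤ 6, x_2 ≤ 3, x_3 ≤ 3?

Without the upper bounds there are C(11,2) = 55 ways to split 9 among 3 variables.
Subtract solutions that violate a single cap (substitute x_i' = x_i − (cap_i+1)): x_1 ≥ 7 gives C(4,2) = 6; x_2 ≥ 4 gives C(7,2) = 21; x_3 ≥ 4 gives C(7,2) = 21. Together 48.
Add back pairs where two caps are both exceeded: 0 + 0 + 3 = 3.
By inclusion–exclusion the count is 55 − 48 + 3 = 10.

10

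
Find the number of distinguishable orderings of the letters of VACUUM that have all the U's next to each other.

120

Treat the 2 copies of U as a single block. The multiset to arrange is then {UU, A, C, M, V}, 5 items in all.
All 5 items are distinct, so there are (5)! = 120 arrangements.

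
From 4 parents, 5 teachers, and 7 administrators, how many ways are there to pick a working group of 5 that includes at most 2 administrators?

Split by how many administrators are chosen (0 through 2).
Sum: C(7,0)·C(9,5) + C(7,1)·C(9,4) + C(7,2)·C(9,3) = 126 + 882 + 1764 = 2772.

2772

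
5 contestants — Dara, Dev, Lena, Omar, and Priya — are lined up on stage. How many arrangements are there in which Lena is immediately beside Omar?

Treat {Lena, Omar} as a single unit. There are 4 units to order, and the pair itself can be ordered 2 ways.
That gives 2 × 4! = 2 × 24 = 48.

48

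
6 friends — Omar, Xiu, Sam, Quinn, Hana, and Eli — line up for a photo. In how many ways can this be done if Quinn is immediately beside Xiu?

240

Treat {Quinn, Xiu} as a single unit. There are 5 units to order, and the pair itself can be ordered 2 ways.
That gives 2 × 5! = 2 × 120 = 240.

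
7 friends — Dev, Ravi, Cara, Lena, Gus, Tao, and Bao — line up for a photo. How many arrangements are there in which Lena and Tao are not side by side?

3600

Of the 7! = 5040 arrangements, those with Lena and Tao adjacent number 2 × 6! = 1440 (treat the pair as a block with 2 internal orders).
So 5040 − 1440 = 3600 arrangements keep them apart.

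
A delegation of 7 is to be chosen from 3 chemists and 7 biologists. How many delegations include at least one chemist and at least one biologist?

119

Unrestricted: C(10,7) = 120 ways to pick any 7 of the 10.
Subtract selections that omit an entire group: no chemists → C(7,7) = 1; no biologists → C(3,7) = 0.
Both groups omitted at once is impossible, so 120 − 1 = 119.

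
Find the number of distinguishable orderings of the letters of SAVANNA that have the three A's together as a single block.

60

Treat the 3 copies of A as a single block. The multiset to arrange is then {AAA, N, N, S, V}, 5 items in all.
That gives (5)!/(2!) = 60 arrangements.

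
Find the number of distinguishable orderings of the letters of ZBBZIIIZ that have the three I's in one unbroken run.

60

Treat the 3 copies of I as a single block. The multiset to arrange is then {III, B, B, Z, Z, Z}, 6 items in all.
That gives (6)!/(3!·2!) = 60 arrangements.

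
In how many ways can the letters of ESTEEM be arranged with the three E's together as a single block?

24

Treat the 3 copies of E as a single block. The multiset to arrange is then {EEE, M, S, T}, 4 items in all.
All 4 items are distinct, so there are (4)! = 24 arrangements.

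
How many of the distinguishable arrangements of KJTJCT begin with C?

Fix C in the first position and arrange the remaining 5 letters.
Those 5 letters have J appearing twice and T appearing twice, giving (5)!/(2!·2!) = 30.

30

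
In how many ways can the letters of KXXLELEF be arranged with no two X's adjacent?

3780

There are 8!/(2!·2!·2!) = 5040 arrangements of KXXLELEF in total.
If the two X's are adjacent, glue them into one block, leaving 7 items to arrange: (7)!/(2!·2!) = 1260 ways.
Hence 5040 − 1260 = 3780.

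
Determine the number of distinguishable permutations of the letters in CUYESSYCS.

15120

Letter multiplicities in CUYESSYCS: C×2, E×1, S×3, U×1, Y×2.
Dividing 9! = 362880 by 3!·2!·2! = 24 for the repeated letters gives 15120.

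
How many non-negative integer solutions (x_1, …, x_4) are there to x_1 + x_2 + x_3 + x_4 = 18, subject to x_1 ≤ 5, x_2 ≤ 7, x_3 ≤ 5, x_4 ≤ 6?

56

Without the upper bounds there are C(21,3) = 1330 ways to split 18 among 4 variables.
Subtract solutions that violate a single cap (substitute x_i' = x_i − (cap_i+1)): x_1 ≥ 6 gives C(15,3) = 455; x_2 ≥ 8 gives C(13,3) = 286; x_3 ≥ 6 gives C(15,3) = 455; x_4 ≥ 7 gives C(14,3) = 364. Together 1560.
Add back pairs where two caps are both exceeded: 35 + 84 + 56 + 35 + 20 + 56 = 286.
By inclusion–exclusion the count is 1330 − 1560 + 286 = 56.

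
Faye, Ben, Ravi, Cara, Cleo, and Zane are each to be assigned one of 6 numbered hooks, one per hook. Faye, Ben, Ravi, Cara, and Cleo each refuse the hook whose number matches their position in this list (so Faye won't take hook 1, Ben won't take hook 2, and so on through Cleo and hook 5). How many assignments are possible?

Let Aᵢ (for 1 ≤ i ≤ 5) be the placements that put person i in their forbidden hook. Any j of these fix j positions, leaving (6−j)! ways to fill the rest, and there are C(5,j) ways to pick which j.
By inclusion–exclusion, the number of valid placements is Σ_{j=0}^{5} (−1)^j C(5,j)·(6−j)!.
Computing: 720 − 600 + 240 − 60 + 10 − 1 = 309.

309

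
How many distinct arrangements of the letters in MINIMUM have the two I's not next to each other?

300

Total arrangements of MINIMUM: 7!/(3!·2!) = 420.
If the two I's are adjacent, glue them into one block, leaving 6 items to arrange: (6)!/(3!) = 120 ways.
Hence 420 − 120 = 300.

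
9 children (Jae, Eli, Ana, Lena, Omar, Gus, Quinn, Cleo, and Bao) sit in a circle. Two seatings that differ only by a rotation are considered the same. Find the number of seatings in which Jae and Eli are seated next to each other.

Glue Jae and Eli into a block (2 internal orders). Seating 8 units around a circle gives (7)! arrangements.
So 2 × (7)! = 2 × 5040 = 10080.

10080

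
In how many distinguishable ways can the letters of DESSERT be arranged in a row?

1260

Letter multiplicities in DESSERT: D×1, E×2, R×1, S×2, T×1.
Dividing 7! = 5040 by 2!·2! = 4 for the repeated letters gives 1260.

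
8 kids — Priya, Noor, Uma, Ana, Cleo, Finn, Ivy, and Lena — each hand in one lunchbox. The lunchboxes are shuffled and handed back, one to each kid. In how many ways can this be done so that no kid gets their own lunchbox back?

14833

Let Aᵢ be the assignments in which kid i gets their own lunchbox. We want the size of the complement of A₁∪…∪A_8.
By inclusion–exclusion this is Σ_{j=0}^{8} (−1)^j C(8,j)·(8−j)!.
Computing: 40320 − 40320 + 20160 − 6720 + 1680 − 336 + 56 − 8 + 1 = 14833.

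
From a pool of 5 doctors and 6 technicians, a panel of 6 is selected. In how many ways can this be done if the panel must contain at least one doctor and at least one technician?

Total 6-person selections from all 11: C(11,6) = 462.
Selections missing a whole group: no doctors → C(6,6) = 1; no technicians → C(5,6) = 0.
Both groups omitted at once is impossible, so 462 − 1 = 461.

461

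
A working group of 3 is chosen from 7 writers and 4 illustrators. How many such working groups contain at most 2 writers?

Split by how many writers are chosen (0 through 2).
Sum: C(7,0)·C(4,3) + C(7,1)·C(4,2) + C(7,2)·C(4,1) = 4 + 42 + 84 = 130.

130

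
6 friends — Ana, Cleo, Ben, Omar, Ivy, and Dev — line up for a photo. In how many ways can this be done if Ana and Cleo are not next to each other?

480

There are 6! = 720 arrangements in all. If Ana and Cleo are adjacent, merging them into one block gives 2·(5)! = 240 arrangements.
So 720 − 240 = 480 arrangements keep them apart.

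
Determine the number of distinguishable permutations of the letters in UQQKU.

The 5 letters of UQQKU have repeats: Q appearing twice and U appearing twice.
Dividing 5! = 120 by 2!·2! = 4 for the repeated letters gives 30.

30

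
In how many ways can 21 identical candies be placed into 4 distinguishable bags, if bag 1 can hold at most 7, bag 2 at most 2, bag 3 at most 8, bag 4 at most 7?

Without the upper bounds there are C(24,3) = 2024 ways to split 21 among 4 bags.
Subtract solutions that violate a single cap (substitute x_i' = x_i − (cap_i+1)): x_1 ≥ 8 gives C(16,3) = 560; x_2 ≥ 3 gives C(21,3) = 1330; x_3 ≥ 9 gives C(15,3) = 455; x_4 ≥ 8 gives C(16,3) = 560. Together 2905.
Add back pairs where two caps are both exceeded: 286 + 35 + 56 + 220 + 286 + 35 = 918.
Subtract triples: 4 + 10 + 0 + 4 = 18.
By inclusion–exclusion the count is 2024 − 2905 + 918 − 18 = 19.

19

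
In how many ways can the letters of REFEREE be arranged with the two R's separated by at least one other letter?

75

There are 7!/(4!·2!) = 105 arrangements of REFEREE in total.
Arrangements with the R's together: treat RR as one letter, giving (6)!/(4!) = 30.
Subtracting, 105 − 30 = 75 arrangements keep the R's apart.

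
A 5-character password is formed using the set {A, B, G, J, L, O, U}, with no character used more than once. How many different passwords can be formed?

Choose and order 5 of the 7 symbols: the first character has 7 options, the next 6, and so on down to 3.
That product is 7 × 6 × 5 × 4 × 3 = 2520.

2520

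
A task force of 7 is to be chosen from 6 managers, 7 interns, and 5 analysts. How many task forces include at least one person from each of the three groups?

Unrestricted: C(18,7) = 31824 ways to pick any 7 of the 18.
Selections missing a whole group: no managers → C(12,7) = 792; no interns → C(11,7) = 330; no analysts → C(13,7) = 1716.
Add back selections omitting two groups (i.e. drawn from a single group): C(6,7) + C(7,7) + C(5,7) = 1.
By inclusion–exclusion: 31824 − 2838 + 1 = 28987.

28987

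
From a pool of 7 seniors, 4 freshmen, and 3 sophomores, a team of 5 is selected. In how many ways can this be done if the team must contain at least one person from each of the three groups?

1288

Unrestricted: C(14,5) = 2002 ways to pick any 5 of the 14.
Selections missing a whole group: no seniors → C(7,5) = 21; no freshmen → C(10,5) = 252; no sophomores → C(11,5) = 462.
Add back selections omitting two groups (i.e. drawn from a single group): C(7,5) + C(4,5) + C(3,5) = 21.
By inclusion–exclusion: 2002 − 735 + 21 = 1288.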